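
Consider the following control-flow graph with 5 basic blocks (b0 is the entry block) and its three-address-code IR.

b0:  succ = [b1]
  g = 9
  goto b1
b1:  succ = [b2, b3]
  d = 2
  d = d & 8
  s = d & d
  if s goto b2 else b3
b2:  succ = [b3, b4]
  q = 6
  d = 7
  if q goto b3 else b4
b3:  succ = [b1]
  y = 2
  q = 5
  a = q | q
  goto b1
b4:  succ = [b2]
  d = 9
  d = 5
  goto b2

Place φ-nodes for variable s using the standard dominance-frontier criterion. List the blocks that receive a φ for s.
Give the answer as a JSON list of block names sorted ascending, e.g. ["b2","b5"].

Answer: ["b1"]

Derivation:
idom tree: b1←b0 b2←b1 b3←b1 b4←b2
Dom at joins:
  b1: preds {b0,b3}: {b0} ∩ {b0,b1,b3} = {b0}; idom=b0
  b2: preds {b1,b4}: {b0,b1} ∩ {b0,b1,b2,b4} = {b0,b1}; idom=b1
  b3: preds {b1,b2}: {b0,b1} ∩ {b0,b1,b2} = {b0,b1}; idom=b1

DF derivation:
  b1←b0: walk · to b0
  b1←b3: walk b3→b1 to b0
  b2←b1: walk · to b1
  b2←b4: walk b4→b2 to b1
  b3←b1: walk · to b1
  b3←b2: walk b2 to b1
  b0: DF=∅
  b1: DF={b1}
  b2: DF={b2,b3}
  b3: DF={b1}
  b4: DF={b2}

φ for s: defs {b1}
  DF⁺ = {b1}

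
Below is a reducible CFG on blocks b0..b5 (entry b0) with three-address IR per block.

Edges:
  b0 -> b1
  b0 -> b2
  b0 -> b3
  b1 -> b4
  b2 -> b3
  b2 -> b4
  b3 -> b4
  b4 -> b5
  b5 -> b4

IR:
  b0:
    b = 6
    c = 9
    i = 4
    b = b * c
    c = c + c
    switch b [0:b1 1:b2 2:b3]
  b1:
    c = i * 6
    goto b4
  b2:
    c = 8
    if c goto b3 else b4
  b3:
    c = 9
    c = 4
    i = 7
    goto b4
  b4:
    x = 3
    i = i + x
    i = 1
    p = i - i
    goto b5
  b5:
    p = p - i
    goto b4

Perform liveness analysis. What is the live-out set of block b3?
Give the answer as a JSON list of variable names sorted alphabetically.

Answer: ["i"]

Derivation:
Per-block:
  b0 def {b,c,i} use ∅
  b1 def {c} use {i}
  b2 def {c} use ∅
  b3 def {c,i} use ∅
  b4 def {i,p,x} use {i}
  b5 def {p} use {i,p}

Backward fixpoint:
  b0 li=∅ lo={i}
  b1 li={i} lo={i}
  b2 li={i} lo={i}
  b3 li=∅ lo={i}
  b4 li={i} lo={i,p}
  b5 li={i,p} lo={i}

live-out(b3) = ["i"]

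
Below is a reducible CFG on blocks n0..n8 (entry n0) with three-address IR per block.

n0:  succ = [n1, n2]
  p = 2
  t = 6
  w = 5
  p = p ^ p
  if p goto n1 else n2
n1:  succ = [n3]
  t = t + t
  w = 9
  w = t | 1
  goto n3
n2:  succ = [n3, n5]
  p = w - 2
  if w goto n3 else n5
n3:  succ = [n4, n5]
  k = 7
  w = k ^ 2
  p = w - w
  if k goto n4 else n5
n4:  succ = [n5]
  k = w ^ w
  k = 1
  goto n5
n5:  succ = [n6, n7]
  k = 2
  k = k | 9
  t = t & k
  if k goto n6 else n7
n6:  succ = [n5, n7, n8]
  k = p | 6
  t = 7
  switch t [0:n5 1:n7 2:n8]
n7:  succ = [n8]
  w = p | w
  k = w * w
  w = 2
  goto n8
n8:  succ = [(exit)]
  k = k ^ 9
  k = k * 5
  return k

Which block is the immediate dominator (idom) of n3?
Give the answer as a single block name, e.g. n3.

idom tree: n1←n0 n2←n0 n3←n0 n4←n3 n5←n0 n6←n5 n7←n5 n8←n5
Join-block Dom:
  n3: preds {n1,n2}: {n0,n1} ∩ {n0,n2} = {n0}; idom=n0
  n5: preds {n2,n3,n4,n6}: {n0,n2} ∩ {n0,n3} ∩ {n0,n3,n4} ∩ {n0,n5,n6} = {n0}; idom=n0
  n7: preds {n5,n6}: {n0,n5} ∩ {n0,n5,n6} = {n0,n5}; idom=n5
  n8: preds {n6,n7}: {n0,n5,n6} ∩ {n0,n5,n7} = {n0,n5}; idom=n5

idom(n3) = n0

Answer: n0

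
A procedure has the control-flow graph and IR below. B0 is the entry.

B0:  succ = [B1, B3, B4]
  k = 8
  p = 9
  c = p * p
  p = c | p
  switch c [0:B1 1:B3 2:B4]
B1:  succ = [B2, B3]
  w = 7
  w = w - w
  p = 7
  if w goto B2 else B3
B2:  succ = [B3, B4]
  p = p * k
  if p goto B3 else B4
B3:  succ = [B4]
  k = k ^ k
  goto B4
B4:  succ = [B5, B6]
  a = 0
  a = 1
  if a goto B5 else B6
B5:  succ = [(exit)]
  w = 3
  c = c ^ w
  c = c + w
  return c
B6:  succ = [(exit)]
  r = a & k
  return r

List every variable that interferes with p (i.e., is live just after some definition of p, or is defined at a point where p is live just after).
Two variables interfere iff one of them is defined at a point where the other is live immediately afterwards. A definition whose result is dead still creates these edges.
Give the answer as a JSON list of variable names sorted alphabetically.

def/use:
  B0: def={c,k,p} ue=∅
  B1: def={p,w} ue=∅
  B2: def={p} ue={k,p}
  B3: def={k} ue={k}
  B4: def={a} ue=∅
  B5: def={c,w} ue={c}
  B6: def={r} ue={a,k}

Live sets:
  B0: in=∅ out={c,k}
  B1: in={c,k} out={c,k,p}
  B2: in={c,k,p} out={c,k}
  B3: in={c,k} out={c,k}
  B4: in={c,k} out={a,c,k}
  B5: in={c} out=∅
  B6: in={a,k} out=∅

Conflict graph:
  a: {c,k}
  c: {a,k,p,w}
  k: {a,c,p,w}
  p: {c,k,w}
  r: ∅
  w: {c,k,p}

N(p) = ["c", "k", "w"]

Answer: ["c", "k", "w"]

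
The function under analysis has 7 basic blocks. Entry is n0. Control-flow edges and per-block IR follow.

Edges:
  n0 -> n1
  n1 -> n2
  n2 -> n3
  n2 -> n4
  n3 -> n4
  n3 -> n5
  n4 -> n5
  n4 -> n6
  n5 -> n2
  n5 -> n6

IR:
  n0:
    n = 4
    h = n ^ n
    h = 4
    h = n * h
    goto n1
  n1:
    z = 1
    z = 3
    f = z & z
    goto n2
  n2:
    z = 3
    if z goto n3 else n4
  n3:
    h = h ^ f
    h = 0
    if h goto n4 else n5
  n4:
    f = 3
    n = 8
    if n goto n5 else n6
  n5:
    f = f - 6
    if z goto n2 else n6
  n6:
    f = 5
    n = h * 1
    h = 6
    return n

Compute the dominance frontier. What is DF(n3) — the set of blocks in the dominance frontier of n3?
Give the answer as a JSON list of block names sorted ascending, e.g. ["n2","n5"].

Answer: ["n4", "n5"]

Analysis:
idom tree: n1←n0 n2←n1 n3←n2 n4←n2 n5←n2 n6←n2
Dom∩ at merges:
  n2: preds {n1,n5}: {n0,n1} ∩ {n0,n1,n2,n5} = {n0,n1}; idom=n1
  n4: preds {n2,n3}: {n0,n1,n2} ∩ {n0,n1,n2,n3} = {n0,n1,n2}; idom=n2
  n5: preds {n3,n4}: {n0,n1,n2,n3} ∩ {n0,n1,n2,n4} = {n0,n1,n2}; idom=n2
  n6: preds {n4,n5}: {n0,n1,n2,n4} ∩ {n0,n1,n2,n5} = {n0,n1,n2}; idom=n2

Frontier:
  n2←n1: walk · to n1
  n2←n5: walk n5→n2 to n1
  n4←n2: walk · to n2
  n4←n3: walk n3 to n2
  n5←n3: walk n3 to n2
  n5←n4: walk n4 to n2
  n6←n4: walk n4 to n2
  n6←n5: walk n5 to n2
  DF(n0)=∅
  DF(n1)=∅
  DF(n2)={n2}
  DF(n3)={n4,n5}
  DF(n4)={n5,n6}
  DF(n5)={n2,n6}
  DF(n6)=∅

DF(n3) = ["n4", "n5"]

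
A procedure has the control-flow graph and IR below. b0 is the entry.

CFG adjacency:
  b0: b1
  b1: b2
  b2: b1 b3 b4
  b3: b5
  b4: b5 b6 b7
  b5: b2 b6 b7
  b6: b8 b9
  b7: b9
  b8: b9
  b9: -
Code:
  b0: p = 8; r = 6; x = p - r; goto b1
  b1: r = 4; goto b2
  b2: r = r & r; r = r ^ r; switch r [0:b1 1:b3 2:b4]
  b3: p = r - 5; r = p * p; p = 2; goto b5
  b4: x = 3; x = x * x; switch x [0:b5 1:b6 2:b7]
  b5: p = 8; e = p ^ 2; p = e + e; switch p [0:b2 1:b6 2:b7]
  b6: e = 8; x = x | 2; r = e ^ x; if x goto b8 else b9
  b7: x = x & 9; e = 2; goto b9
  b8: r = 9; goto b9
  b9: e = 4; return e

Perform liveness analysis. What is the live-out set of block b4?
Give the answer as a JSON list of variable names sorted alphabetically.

Per-block:
  b0: def={p,r,x} ue=∅
  b1: def={r} ue=∅
  b2: def={r} ue={r}
  b3: def={p,r} ue={r}
  b4: def={x} ue=∅
  b5: def={e,p} ue=∅
  b6: def={e,r,x} ue={x}
  b7: def={e,x} ue={x}
  b8: def={r} ue=∅
  b9: def={e} ue=∅

Live sets:
  b0 li=∅ lo={x}
  b1 li={x} lo={r,x}
  b2 li={r,x} lo={r,x}
  b3 li={r,x} lo={r,x}
  b4 li={r} lo={r,x}
  b5 li={r,x} lo={r,x}
  b6 li={x} lo=∅
  b7 li={x} lo=∅
  b8 li=∅ lo=∅
  b9 li=∅ lo=∅

live-out(b4) = ["r", "x"]

Answer: ["r", "x"]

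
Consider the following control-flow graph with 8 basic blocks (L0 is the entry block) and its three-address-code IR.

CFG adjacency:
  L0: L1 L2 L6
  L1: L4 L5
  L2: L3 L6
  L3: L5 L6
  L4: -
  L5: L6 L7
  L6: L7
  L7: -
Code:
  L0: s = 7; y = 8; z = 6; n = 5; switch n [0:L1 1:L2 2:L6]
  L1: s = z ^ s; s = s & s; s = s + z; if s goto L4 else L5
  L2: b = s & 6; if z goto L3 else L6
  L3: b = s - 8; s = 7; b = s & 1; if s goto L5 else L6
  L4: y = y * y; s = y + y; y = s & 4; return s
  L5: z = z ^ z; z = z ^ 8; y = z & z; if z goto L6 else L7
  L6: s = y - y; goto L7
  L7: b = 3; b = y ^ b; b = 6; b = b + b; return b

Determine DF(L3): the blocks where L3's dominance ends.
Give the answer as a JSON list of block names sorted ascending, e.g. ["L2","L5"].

idom tree: L1←L0 L2←L0 L3←L2 L4←L1 L5←L0 L6←L0 L7←L0
Join-block Dom:
  L5: preds {L1,L3}: {L0,L1} ∩ {L0,L2,L3} = {L0}; idom=L0
  L6: preds {L0,L2,L3,L5}: {L0} ∩ {L0,L2} ∩ {L0,L2,L3} ∩ {L0,L5} = {L0}; idom=L0
  L7: preds {L5,L6}: {L0,L5} ∩ {L0,L6} = {L0}; idom=L0

DF derivation:
  L5←L1: walk L1 to L0
  L5←L3: walk L3→L2 to L0
  L6←L0: walk · to L0
  L6←L2: walk L2 to L0
  L6←L3: walk L3→L2 to L0
  L6←L5: walk L5 to L0
  L7←L5: walk L5 to L0
  L7←L6: walk L6 to L0
  L0: DF=∅
  L1: DF={L5}
  L2: DF={L5,L6}
  L3: DF={L5,L6}
  L4: DF=∅
  L5: DF={L6,L7}
  L6: DF={L7}
  L7: DF=∅

DF(L3) = ["L5", "L6"]

Answer: ["L5", "L6"]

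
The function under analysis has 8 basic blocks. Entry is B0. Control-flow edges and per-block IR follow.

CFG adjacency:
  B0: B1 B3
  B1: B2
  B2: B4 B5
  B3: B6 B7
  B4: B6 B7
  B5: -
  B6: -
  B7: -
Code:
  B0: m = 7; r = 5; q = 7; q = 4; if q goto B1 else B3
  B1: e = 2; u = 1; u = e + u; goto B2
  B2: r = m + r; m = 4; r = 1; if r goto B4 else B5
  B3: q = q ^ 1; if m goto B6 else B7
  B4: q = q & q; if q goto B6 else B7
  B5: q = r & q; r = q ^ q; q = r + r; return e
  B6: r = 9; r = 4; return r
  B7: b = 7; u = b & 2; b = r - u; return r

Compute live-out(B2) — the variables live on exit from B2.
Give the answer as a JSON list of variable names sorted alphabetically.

def/use:
  B0: def={m,q,r} ue=∅
  B1: def={e,u} ue=∅
  B2: def={m,r} ue={m,r}
  B3: def={q} ue={m,q}
  B4: def={q} ue={q}
  B5: def={q,r} ue={e,q,r}
  B6: def={r} ue=∅
  B7: def={b,u} ue={r}

Backward fixpoint:
  B0 li=∅ lo={m,q,r}
  B1 li={m,q,r} lo={e,m,q,r}
  B2 li={e,m,q,r} lo={e,q,r}
  B3 li={m,q,r} lo={r}
  B4 li={q,r} lo={r}
  B5 li={e,q,r} lo=∅
  B6 li=∅ lo=∅
  B7 li={r} lo=∅

live-out(B2) = ["e", "q", "r"]

Answer: ["e", "q", "r"]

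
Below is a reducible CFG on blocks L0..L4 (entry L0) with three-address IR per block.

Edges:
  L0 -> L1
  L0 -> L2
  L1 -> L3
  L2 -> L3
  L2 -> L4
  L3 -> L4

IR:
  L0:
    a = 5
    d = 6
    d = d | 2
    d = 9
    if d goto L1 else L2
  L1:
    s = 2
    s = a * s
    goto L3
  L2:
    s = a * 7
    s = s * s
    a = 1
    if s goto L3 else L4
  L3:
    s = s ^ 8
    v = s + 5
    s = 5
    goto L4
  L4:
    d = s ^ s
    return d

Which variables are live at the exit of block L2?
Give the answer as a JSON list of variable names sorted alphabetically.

Answer: ["s"]

Working:
Per-block:
  L0 def {a,d} use ∅
  L1 def {s} use {a}
  L2 def {a,s} use {a}
  L3 def {s,v} use {s}
  L4 def {d} use {s}

Backward fixpoint:
  live L0: ∅→{a}
  live L1: {a}→{s}
  live L2: {a}→{s}
  live L3: {s}→{s}
  live L4: {s}→∅

live-out(L2) = ["s"]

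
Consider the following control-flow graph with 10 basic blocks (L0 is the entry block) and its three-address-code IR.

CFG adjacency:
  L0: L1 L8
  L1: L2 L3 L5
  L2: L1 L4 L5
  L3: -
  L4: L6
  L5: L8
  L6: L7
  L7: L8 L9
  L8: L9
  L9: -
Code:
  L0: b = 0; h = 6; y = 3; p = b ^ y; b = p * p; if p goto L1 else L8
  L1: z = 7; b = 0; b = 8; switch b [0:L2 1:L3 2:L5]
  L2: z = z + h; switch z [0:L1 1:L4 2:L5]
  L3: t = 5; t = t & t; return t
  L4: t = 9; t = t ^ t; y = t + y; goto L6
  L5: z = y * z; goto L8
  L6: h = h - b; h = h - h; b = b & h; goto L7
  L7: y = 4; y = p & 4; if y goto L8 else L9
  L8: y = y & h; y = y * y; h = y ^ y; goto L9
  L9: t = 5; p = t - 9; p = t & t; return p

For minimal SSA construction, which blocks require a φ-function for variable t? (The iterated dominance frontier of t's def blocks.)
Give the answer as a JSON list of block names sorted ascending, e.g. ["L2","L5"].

Answer: ["L8", "L9"]

Analysis:
idom tree: L1←L0 L2←L1 L3←L1 L4←L2 L5←L1 L6←L4 L7←L6 L8←L0 L9←L0
Join-block Dom:
  L1: preds {L0,L2}: {L0} ∩ {L0,L1,L2} = {L0}; idom=L0
  L5: preds {L1,L2}: {L0,L1} ∩ {L0,L1,L2} = {L0,L1}; idom=L1
  L8: preds {L0,L5,L7}: {L0} ∩ {L0,L1,L5} ∩ {L0,L1,L2,L4,L6,L7} = {L0}; idom=L0
  L9: preds {L7,L8}: {L0,L1,L2,L4,L6,L7} ∩ {L0,L8} = {L0}; idom=L0

DF derivation:
  L1←L0: walk · to L0
  L1←L2: walk L2→L1 to L0
  L5←L1: walk · to L1
  L5←L2: walk L2 to L1
  L8←L0: walk · to L0
  L8←L5: walk L5→L1 to L0
  L8←L7: walk L7→L6→L4→L2→L1 to L0
  L9←L7: walk L7→L6→L4→L2→L1 to L0
  L9←L8: walk L8 to L0
  L0 → ∅
  L1 → {L1,L8,L9}
  L2 → {L1,L5,L8,L9}
  L3 → ∅
  L4 → {L8,L9}
  L5 → {L8}
  L6 → {L8,L9}
  L7 → {L8,L9}
  L8 → {L9}
  L9 → ∅

φ for t: defs {L3,L4,L9}
  DF⁺ = {L8,L9}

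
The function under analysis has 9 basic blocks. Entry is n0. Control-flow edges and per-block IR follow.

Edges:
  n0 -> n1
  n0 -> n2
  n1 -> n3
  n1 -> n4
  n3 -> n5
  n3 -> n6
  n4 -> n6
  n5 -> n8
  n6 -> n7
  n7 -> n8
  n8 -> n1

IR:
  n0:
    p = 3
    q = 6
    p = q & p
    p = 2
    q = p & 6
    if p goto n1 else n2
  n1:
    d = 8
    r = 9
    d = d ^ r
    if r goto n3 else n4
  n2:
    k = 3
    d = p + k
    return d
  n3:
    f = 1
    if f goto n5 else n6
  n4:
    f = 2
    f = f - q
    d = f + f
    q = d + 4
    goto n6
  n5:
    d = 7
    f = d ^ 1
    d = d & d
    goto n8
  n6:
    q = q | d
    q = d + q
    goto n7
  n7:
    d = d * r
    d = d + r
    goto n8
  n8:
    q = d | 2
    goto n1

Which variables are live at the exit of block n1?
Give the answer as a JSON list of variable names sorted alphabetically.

def/use:
  n0: def={p,q} ue=∅
  n1: def={d,r} ue=∅
  n2: def={d,k} ue={p}
  n3: def={f} ue=∅
  n4: def={d,f,q} ue={q}
  n5: def={d,f} ue=∅
  n6: def={q} ue={d,q}
  n7: def={d} ue={d,r}
  n8: def={q} ue={d}

Live sets:
  n0: in=∅ out={p,q}
  n1: in={q} out={d,q,r}
  n2: in={p} out=∅
  n3: in={d,q,r} out={d,q,r}
  n4: in={q,r} out={d,q,r}
  n5: in=∅ out={d}
  n6: in={d,q,r} out={d,r}
  n7: in={d,r} out={d}
  n8: in={d} out={q}

live-out(n1) = ["d", "q", "r"]

Answer: ["d", "q", "r"]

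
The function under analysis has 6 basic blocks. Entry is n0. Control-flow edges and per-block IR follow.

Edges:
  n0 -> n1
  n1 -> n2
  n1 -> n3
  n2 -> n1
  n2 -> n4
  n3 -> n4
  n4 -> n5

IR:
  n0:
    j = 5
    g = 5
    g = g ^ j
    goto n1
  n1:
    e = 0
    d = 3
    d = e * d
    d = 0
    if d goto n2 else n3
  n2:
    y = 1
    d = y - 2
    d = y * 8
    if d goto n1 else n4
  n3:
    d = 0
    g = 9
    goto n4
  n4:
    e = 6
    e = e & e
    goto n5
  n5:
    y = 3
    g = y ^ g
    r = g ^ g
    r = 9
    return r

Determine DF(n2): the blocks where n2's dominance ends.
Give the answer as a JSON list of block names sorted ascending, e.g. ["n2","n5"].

idom tree: n1←n0 n2←n1 n3←n1 n4←n1 n5←n4
Dom at joins:
  n1: preds {n0,n2}: {n0} ∩ {n0,n1,n2} = {n0}; idom=n0
  n4: preds {n2,n3}: {n0,n1,n2} ∩ {n0,n1,n3} = {n0,n1}; idom=n1

DF walk-up:
  join n1 pred n0: · stop@n0
  join n1 pred n2: n2→n1 stop@n0
  join n4 pred n2: n2 stop@n1
  join n4 pred n3: n3 stop@n1
  n0 → ∅
  n1 → {n1}
  n2 → {n1,n4}
  n3 → {n4}
  n4 → ∅
  n5 → ∅

DF(n2) = ["n1", "n4"]

Answer: ["n1", "n4"]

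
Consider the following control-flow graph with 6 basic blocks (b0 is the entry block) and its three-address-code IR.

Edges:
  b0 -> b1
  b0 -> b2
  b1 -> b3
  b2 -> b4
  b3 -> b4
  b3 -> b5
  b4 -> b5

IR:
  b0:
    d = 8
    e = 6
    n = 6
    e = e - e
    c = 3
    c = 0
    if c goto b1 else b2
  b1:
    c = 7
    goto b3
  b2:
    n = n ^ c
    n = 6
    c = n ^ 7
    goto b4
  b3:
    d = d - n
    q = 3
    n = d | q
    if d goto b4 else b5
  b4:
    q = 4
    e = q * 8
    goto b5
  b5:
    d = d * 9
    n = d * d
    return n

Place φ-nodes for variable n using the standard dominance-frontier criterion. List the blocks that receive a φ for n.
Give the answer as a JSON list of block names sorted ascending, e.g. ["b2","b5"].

idom tree: b1←b0 b2←b0 b3←b1 b4←b0 b5←b0
Dom at joins:
  b4: preds {b2,b3}: {b0,b2} ∩ {b0,b1,b3} = {b0}; idom=b0
  b5: preds {b3,b4}: {b0,b1,b3} ∩ {b0,b4} = {b0}; idom=b0

DF walk-up:
  b4←b2: walk b2 to b0
  b4←b3: walk b3→b1 to b0
  b5←b3: walk b3→b1 to b0
  b5←b4: walk b4 to b0
  DF(b0)=∅
  DF(b1)={b4,b5}
  DF(b2)={b4}
  DF(b3)={b4,b5}
  DF(b4)={b5}
  DF(b5)=∅

φ for n: defs {b0,b2,b3,b5}
  DF⁺ = {b4,b5}

Answer: ["b4", "b5"]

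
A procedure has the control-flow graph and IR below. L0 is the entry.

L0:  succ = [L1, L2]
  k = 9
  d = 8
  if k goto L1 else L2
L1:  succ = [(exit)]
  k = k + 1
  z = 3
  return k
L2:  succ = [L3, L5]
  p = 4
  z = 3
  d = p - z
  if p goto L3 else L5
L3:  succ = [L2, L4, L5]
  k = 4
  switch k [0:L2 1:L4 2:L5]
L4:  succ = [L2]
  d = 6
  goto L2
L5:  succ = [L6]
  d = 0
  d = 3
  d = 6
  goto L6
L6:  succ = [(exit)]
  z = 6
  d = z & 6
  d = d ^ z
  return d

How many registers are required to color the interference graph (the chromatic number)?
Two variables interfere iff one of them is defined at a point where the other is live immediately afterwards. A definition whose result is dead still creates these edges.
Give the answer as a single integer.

Per-block:
  L0 def {d,k} use ∅
  L1 def {k,z} use {k}
  L2 def {d,p,z} use ∅
  L3 def {k} use ∅
  L4 def {d} use ∅
  L5 def {d} use ∅
  L6 def {d,z} use ∅

Live sets:
  L0 li=∅ lo={k}
  L1 li={k} lo=∅
  L2 li=∅ lo=∅
  L3 li=∅ lo=∅
  L4 li=∅ lo=∅
  L5 li=∅ lo=∅
  L6 li=∅ lo=∅

Interfere edges:
  d — {k,p,z}
  k — {d,z}
  p — {d,z}
  z — {d,k,p}

Registers:
  lower bound: {d,k,z} mutually conflict ⇒ χ ≥ 3
  assign d→R0 k→R2 p→R2 z→R1 — no edge inside a register ⇒ χ ≤ 3
  χ = 3

Answer: 3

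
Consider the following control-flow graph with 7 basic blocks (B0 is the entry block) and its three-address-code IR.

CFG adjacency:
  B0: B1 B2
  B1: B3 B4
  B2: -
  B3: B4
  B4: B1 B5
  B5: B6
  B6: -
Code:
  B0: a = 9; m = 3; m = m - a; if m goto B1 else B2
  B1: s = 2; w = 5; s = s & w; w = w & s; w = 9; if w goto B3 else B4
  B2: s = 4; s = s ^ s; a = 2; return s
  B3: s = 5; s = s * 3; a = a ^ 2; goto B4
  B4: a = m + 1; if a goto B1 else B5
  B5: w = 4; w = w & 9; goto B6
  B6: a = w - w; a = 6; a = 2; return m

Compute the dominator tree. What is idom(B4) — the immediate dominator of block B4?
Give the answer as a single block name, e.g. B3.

Answer: B1

Derivation:
idom tree: B1←B0 B2←B0 B3←B1 B4←B1 B5←B4 B6←B5
Dom∩ at merges:
  B1: preds {B0,B4}: {B0} ∩ {B0,B1,B4} = {B0}; idom=B0
  B4: preds {B1,B3}: {B0,B1} ∩ {B0,B1,B3} = {B0,B1}; idom=B1

idom(B4) = B1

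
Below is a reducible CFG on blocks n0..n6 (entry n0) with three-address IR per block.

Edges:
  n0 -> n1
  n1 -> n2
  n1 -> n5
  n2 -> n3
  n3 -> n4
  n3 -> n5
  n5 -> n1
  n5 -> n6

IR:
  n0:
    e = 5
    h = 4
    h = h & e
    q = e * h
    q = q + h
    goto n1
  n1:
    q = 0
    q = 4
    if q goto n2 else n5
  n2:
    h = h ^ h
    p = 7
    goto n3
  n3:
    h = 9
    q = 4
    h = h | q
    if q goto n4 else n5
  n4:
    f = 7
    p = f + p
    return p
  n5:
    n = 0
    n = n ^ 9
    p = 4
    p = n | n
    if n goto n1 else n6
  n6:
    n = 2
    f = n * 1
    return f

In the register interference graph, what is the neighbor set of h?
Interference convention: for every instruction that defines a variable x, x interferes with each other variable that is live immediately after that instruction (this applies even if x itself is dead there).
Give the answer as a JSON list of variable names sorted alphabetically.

Per-block:
  n0: def={e,h,q} ue=∅
  n1: def={q} ue=∅
  n2: def={h,p} ue={h}
  n3: def={h,q} ue=∅
  n4: def={f,p} ue={p}
  n5: def={n,p} ue=∅
  n6: def={f,n} ue=∅

Live sets:
  n0 li=∅ lo={h}
  n1 li={h} lo={h}
  n2 li={h} lo={p}
  n3 li={p} lo={h,p}
  n4 li={p} lo=∅
  n5 li={h} lo={h}
  n6 li=∅ lo=∅

Conflict graph:
  e — {h}
  f — {p}
  h — {e,n,p,q}
  n — {h,p}
  p — {f,h,n,q}
  q — {h,p}

N(h) = ["e", "n", "p", "q"]

Answer: ["e", "n", "p", "q"]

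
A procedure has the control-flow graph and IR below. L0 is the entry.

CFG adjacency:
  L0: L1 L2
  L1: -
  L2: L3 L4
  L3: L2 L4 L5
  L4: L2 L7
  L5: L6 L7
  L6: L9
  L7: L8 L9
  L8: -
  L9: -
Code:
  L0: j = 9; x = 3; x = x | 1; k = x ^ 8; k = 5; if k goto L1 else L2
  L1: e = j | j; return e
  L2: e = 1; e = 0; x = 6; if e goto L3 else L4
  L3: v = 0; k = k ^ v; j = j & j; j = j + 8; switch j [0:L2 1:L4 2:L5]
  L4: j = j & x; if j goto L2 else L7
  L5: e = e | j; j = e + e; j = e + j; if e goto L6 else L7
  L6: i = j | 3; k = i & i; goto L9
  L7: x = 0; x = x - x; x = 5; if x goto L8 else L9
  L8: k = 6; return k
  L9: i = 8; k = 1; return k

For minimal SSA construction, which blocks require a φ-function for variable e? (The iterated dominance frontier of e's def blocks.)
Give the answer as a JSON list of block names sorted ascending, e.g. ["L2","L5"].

idom tree: L1←L0 L2←L0 L3←L2 L4←L2 L5←L3 L6←L5 L7←L2 L8←L7 L9←L2
Dom at joins:
  L2: preds {L0,L3,L4}: {L0} ∩ {L0,L2,L3} ∩ {L0,L2,L4} = {L0}; idom=L0
  L4: preds {L2,L3}: {L0,L2} ∩ {L0,L2,L3} = {L0,L2}; idom=L2
  L7: preds {L4,L5}: {L0,L2,L4} ∩ {L0,L2,L3,L5} = {L0,L2}; idom=L2
  L9: preds {L6,L7}: {L0,L2,L3,L5,L6} ∩ {L0,L2,L7} = {L0,L2}; idom=L2

DF walk-up:
  join L2 pred L0: · stop@L0
  join L2 pred L3: L3→L2 stop@L0
  join L2 pred L4: L4→L2 stop@L0
  join L4 pred L2: · stop@L2
  join L4 pred L3: L3 stop@L2
  join L7 pred L4: L4 stop@L2
  join L7 pred L5: L5→L3 stop@L2
  join L9 pred L6: L6→L5→L3 stop@L2
  join L9 pred L7: L7 stop@L2
  L0 → ∅
  L1 → ∅
  L2 → {L2}
  L3 → {L2,L4,L7,L9}
  L4 → {L2,L7}
  L5 → {L7,L9}
  L6 → {L9}
  L7 → {L9}
  L8 → ∅
  L9 → ∅

φ for e: defs {L1,L2,L5}
  DF⁺ = {L2,L7,L9}

Answer: ["L2", "L7", "L9"]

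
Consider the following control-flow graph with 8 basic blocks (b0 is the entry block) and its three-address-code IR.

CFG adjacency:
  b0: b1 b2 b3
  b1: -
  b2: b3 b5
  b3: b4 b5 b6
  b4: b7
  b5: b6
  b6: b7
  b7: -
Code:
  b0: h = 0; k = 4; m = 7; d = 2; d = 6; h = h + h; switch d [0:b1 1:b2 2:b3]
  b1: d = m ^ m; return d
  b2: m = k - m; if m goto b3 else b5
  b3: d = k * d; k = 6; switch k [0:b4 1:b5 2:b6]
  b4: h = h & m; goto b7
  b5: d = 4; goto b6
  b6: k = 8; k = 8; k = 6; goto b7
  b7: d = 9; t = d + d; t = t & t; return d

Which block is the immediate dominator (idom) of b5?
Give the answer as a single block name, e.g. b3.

idom tree: b1←b0 b2←b0 b3←b0 b4←b3 b5←b0 b6←b0 b7←b0
Dom∩ at merges:
  b3: preds {b0,b2}: {b0} ∩ {b0,b2} = {b0}; idom=b0
  b5: preds {b2,b3}: {b0,b2} ∩ {b0,b3} = {b0}; idom=b0
  b6: preds {b3,b5}: {b0,b3} ∩ {b0,b5} = {b0}; idom=b0
  b7: preds {b4,b6}: {b0,b3,b4} ∩ {b0,b6} = {b0}; idom=b0

idom(b5) = b0

Answer: b0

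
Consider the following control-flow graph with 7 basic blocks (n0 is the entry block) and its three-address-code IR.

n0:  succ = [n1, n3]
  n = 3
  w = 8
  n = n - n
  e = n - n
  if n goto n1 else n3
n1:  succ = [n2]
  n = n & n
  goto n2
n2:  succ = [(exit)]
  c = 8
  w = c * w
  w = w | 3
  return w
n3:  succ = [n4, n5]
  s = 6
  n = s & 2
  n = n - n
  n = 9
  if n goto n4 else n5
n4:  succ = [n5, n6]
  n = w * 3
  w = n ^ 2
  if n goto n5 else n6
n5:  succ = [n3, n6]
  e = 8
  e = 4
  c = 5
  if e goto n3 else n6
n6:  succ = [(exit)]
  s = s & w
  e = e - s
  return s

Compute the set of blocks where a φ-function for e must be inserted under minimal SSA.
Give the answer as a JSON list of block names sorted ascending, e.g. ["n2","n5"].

Answer: ["n3", "n6"]

Analysis:
idom tree: n1←n0 n2←n1 n3←n0 n4←n3 n5←n3 n6←n3
Dom at joins:
  n3: preds {n0,n5}: {n0} ∩ {n0,n3,n5} = {n0}; idom=n0
  n5: preds {n3,n4}: {n0,n3} ∩ {n0,n3,n4} = {n0,n3}; idom=n3
  n6: preds {n4,n5}: {n0,n3,n4} ∩ {n0,n3,n5} = {n0,n3}; idom=n3

DF walk-up:
  join n3 pred n0: · stop@n0
  join n3 pred n5: n5→n3 stop@n0
  join n5 pred n3: · stop@n3
  join n5 pred n4: n4 stop@n3
  join n6 pred n4: n4 stop@n3
  join n6 pred n5: n5 stop@n3
  DF(n0)=∅
  DF(n1)=∅
  DF(n2)=∅
  DF(n3)={n3}
  DF(n4)={n5,n6}
  DF(n5)={n3,n6}
  DF(n6)=∅

φ for e: defs {n0,n5,n6}
  DF⁺ = {n3,n6}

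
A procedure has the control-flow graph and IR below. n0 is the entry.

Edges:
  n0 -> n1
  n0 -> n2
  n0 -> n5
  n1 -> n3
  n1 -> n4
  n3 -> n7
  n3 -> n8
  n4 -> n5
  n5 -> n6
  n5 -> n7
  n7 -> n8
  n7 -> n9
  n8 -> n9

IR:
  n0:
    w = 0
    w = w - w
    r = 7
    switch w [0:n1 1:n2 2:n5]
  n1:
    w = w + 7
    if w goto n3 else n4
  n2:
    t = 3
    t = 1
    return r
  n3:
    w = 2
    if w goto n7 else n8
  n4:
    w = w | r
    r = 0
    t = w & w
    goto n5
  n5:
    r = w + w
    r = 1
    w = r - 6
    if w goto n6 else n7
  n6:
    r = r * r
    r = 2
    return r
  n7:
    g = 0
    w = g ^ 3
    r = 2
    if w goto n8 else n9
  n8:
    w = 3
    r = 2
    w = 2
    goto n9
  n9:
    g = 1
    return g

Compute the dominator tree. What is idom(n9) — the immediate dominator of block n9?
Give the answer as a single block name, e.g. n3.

Answer: n0

Working:
idom tree: n1←n0 n2←n0 n3←n1 n4←n1 n5←n0 n6←n5 n7←n0 n8←n0 n9←n0
Dom at joins:
  n5: preds {n0,n4}: {n0} ∩ {n0,n1,n4} = {n0}; idom=n0
  n7: preds {n3,n5}: {n0,n1,n3} ∩ {n0,n5} = {n0}; idom=n0
  n8: preds {n3,n7}: {n0,n1,n3} ∩ {n0,n7} = {n0}; idom=n0
  n9: preds {n7,n8}: {n0,n7} ∩ {n0,n8} = {n0}; idom=n0

idom(n9) = n0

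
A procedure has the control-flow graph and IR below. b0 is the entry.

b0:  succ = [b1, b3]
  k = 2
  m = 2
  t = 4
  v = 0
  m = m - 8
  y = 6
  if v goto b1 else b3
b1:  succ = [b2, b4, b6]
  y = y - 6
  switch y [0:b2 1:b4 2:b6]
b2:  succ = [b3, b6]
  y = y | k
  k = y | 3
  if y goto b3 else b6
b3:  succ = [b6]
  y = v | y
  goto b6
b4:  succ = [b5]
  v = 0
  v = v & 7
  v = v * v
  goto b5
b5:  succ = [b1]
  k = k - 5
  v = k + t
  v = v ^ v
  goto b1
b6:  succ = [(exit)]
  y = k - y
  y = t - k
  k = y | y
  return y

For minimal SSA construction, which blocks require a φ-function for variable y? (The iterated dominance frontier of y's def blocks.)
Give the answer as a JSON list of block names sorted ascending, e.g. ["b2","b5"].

Answer: ["b1", "b3", "b6"]

Analysis:
idom tree: b1←b0 b2←b1 b3←b0 b4←b1 b5←b4 b6←b0
Dom at joins:
  b1: preds {b0,b5}: {b0} ∩ {b0,b1,b4,b5} = {b0}; idom=b0
  b3: preds {b0,b2}: {b0} ∩ {b0,b1,b2} = {b0}; idom=b0
  b6: preds {b1,b2,b3}: {b0,b1} ∩ {b0,b1,b2} ∩ {b0,b3} = {b0}; idom=b0

DF derivation:
  b1←b0: walk · to b0
  b1←b5: walk b5→b4→b1 to b0
  b3←b0: walk · to b0
  b3←b2: walk b2→b1 to b0
  b6←b1: walk b1 to b0
  b6←b2: walk b2→b1 to b0
  b6←b3: walk b3 to b0
  b0: DF=∅
  b1: DF={b1,b3,b6}
  b2: DF={b3,b6}
  b3: DF={b6}
  b4: DF={b1}
  b5: DF={b1}
  b6: DF=∅

φ for y: defs {b0,b1,b2,b3,b6}
  DF⁺ = {b1,b3,b6}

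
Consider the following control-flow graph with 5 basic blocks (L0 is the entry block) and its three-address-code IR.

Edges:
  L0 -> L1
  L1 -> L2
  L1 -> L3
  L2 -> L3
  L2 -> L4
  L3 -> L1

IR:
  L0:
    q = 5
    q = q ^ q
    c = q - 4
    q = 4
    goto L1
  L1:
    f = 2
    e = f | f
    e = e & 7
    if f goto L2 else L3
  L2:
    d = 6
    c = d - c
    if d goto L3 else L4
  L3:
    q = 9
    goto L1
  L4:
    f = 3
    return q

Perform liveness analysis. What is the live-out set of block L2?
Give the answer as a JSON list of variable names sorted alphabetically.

Block summaries:
  L0: def={c,q} ue=∅
  L1: def={e,f} ue=∅
  L2: def={c,d} ue={c}
  L3: def={q} ue=∅
  L4: def={f} ue={q}

Live sets:
  live L0: ∅→{c,q}
  live L1: {c,q}→{c,q}
  live L2: {c,q}→{c,q}
  live L3: {c}→{c,q}
  live L4: {q}→∅

live-out(L2) = ["c", "q"]

Answer: ["c", "q"]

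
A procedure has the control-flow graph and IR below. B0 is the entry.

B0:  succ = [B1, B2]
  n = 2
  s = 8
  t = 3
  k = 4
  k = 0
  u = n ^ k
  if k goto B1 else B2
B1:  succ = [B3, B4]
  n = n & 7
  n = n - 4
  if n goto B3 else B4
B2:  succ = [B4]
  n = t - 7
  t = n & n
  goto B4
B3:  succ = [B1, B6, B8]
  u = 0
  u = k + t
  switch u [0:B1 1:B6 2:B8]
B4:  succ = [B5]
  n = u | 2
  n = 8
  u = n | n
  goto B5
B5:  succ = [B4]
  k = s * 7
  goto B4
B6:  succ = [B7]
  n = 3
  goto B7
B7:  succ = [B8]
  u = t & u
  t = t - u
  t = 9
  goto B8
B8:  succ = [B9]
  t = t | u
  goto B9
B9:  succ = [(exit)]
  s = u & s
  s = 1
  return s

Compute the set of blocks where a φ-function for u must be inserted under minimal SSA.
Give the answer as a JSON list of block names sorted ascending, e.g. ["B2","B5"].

idom tree: B1←B0 B2←B0 B3←B1 B4←B0 B5←B4 B6←B3 B7←B6 B8←B3 B9←B8
Join-block Dom:
  B1: preds {B0,B3}: {B0} ∩ {B0,B1,B3} = {B0}; idom=B0
  B4: preds {B1,B2,B5}: {B0,B1} ∩ {B0,B2} ∩ {B0,B4,B5} = {B0}; idom=B0
  B8: preds {B3,B7}: {B0,B1,B3} ∩ {B0,B1,B3,B6,B7} = {B0,B1,B3}; idom=B3

DF derivation:
  join B1 pred B0: · stop@B0
  join B1 pred B3: B3→B1 stop@B0
  join B4 pred B1: B1 stop@B0
  join B4 pred B2: B2 stop@B0
  join B4 pred B5: B5→B4 stop@B0
  join B8 pred B3: · stop@B3
  join B8 pred B7: B7→B6 stop@B3
  DF(B0)=∅
  DF(B1)={B1,B4}
  DF(B2)={B4}
  DF(B3)={B1}
  DF(B4)={B4}
  DF(B5)={B4}
  DF(B6)={B8}
  DF(B7)={B8}
  DF(B8)=∅
  DF(B9)=∅

φ for u: defs {B0,B3,B4,B7}
  DF⁺ = {B1,B4,B8}

Answer: ["B1", "B4", "B8"]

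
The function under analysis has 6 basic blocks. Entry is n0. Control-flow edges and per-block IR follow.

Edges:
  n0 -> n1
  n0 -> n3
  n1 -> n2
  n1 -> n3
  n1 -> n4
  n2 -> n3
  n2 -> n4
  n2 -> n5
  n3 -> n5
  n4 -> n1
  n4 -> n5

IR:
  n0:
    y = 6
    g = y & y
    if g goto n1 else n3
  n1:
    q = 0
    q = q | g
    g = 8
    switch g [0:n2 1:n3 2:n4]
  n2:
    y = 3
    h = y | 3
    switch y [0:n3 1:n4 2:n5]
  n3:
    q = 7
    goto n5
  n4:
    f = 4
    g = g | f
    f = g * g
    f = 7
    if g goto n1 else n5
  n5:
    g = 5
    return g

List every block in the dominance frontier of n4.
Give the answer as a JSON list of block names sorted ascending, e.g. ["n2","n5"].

idom tree: n1←n0 n2←n1 n3←n0 n4←n1 n5←n0
Join-block Dom:
  n1: preds {n0,n4}: {n0} ∩ {n0,n1,n4} = {n0}; idom=n0
  n3: preds {n0,n1,n2}: {n0} ∩ {n0,n1} ∩ {n0,n1,n2} = {n0}; idom=n0
  n4: preds {n1,n2}: {n0,n1} ∩ {n0,n1,n2} = {n0,n1}; idom=n1
  n5: preds {n2,n3,n4}: {n0,n1,n2} ∩ {n0,n3} ∩ {n0,n1,n4} = {n0}; idom=n0

DF walk-up:
  n1←n0: walk · to n0
  n1←n4: walk n4→n1 to n0
  n3←n0: walk · to n0
  n3←n1: walk n1 to n0
  n3←n2: walk n2→n1 to n0
  n4←n1: walk · to n1
  n4←n2: walk n2 to n1
  n5←n2: walk n2→n1 to n0
  n5←n3: walk n3 to n0
  n5←n4: walk n4→n1 to n0
  n0: DF=∅
  n1: DF={n1,n3,n5}
  n2: DF={n3,n4,n5}
  n3: DF={n5}
  n4: DF={n1,n5}
  n5: DF=∅

DF(n4) = ["n1", "n5"]

Answer: ["n1", "n5"]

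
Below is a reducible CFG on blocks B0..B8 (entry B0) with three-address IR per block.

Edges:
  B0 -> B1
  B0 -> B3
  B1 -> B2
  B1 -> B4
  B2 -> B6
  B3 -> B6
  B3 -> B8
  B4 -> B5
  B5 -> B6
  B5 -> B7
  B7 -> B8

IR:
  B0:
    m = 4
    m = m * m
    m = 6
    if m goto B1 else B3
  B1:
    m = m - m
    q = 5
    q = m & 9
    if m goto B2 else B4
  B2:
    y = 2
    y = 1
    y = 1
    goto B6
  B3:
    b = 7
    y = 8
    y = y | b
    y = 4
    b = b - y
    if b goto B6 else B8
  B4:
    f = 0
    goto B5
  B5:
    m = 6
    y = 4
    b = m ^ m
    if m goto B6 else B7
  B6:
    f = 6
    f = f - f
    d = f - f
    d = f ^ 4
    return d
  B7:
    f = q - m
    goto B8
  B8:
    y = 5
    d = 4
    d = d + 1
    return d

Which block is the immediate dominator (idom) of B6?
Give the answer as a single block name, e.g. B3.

idom tree: B1←B0 B2←B1 B3←B0 B4←B1 B5←B4 B6←B0 B7←B5 B8←B0
Dom at joins:
  B6: preds {B2,B3,B5}: {B0,B1,B2} ∩ {B0,B3} ∩ {B0,B1,B4,B5} = {B0}; idom=B0
  B8: preds {B3,B7}: {B0,B3} ∩ {B0,B1,B4,B5,B7} = {B0}; idom=B0

idom(B6) = B0

Answer: B0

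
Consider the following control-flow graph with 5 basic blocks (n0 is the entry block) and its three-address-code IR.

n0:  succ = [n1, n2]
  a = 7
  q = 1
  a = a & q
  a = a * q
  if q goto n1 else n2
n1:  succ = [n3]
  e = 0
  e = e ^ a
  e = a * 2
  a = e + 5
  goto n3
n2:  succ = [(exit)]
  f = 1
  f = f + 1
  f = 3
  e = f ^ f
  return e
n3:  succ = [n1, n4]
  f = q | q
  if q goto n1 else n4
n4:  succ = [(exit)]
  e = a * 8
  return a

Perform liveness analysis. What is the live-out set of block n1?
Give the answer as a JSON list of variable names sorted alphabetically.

Block summaries:
  n0: {a,q} / ∅
  n1: {a,e} / {a}
  n2: {e,f} / ∅
  n3: {f} / {q}
  n4: {e} / {a}

Backward fixpoint:
  n0: in=∅ out={a,q}
  n1: in={a,q} out={a,q}
  n2: in=∅ out=∅
  n3: in={a,q} out={a,q}
  n4: in={a} out=∅

live-out(n1) = ["a", "q"]

Answer: ["a", "q"]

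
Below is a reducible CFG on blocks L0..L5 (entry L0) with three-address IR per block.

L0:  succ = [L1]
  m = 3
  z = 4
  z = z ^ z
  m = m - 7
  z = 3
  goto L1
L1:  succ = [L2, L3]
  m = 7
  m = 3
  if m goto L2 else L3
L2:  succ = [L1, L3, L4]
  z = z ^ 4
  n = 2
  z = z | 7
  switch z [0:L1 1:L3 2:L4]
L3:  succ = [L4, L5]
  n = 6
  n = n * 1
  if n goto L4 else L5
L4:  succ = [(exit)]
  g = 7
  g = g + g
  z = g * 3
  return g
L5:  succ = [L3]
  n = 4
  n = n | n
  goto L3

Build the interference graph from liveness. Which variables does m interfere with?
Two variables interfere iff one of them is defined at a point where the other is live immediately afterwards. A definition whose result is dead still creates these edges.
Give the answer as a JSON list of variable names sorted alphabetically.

def/use:
  L0: {m,z} / ∅
  L1: {m} / ∅
  L2: {n,z} / {z}
  L3: {n} / ∅
  L4: {g,z} / ∅
  L5: {n} / ∅

Liveness:
  live L0: ∅→{z}
  live L1: {z}→{z}
  live L2: {z}→{z}
  live L3: ∅→∅
  live L4: ∅→∅
  live L5: ∅→∅

Conflict graph:
  g↔{z}
  m↔{z}
  n↔{z}
  z↔{g,m,n}

N(m) = ["z"]

Answer: ["z"]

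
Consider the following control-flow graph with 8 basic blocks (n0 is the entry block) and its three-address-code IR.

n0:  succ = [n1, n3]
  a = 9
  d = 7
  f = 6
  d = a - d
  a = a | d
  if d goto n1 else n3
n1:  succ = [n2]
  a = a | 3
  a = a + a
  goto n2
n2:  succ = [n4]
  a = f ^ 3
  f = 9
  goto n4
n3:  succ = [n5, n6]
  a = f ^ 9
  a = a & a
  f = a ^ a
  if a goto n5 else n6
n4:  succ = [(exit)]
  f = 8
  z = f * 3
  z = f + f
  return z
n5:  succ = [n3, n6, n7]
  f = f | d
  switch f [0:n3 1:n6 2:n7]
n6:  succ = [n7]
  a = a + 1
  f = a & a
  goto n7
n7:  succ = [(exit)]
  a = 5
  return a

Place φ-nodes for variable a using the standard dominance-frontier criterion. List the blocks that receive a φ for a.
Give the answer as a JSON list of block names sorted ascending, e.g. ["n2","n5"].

idom tree: n1←n0 n2←n1 n3←n0 n4←n2 n5←n3 n6←n3 n7←n3
Join-block Dom:
  n3: preds {n0,n5}: {n0} ∩ {n0,n3,n5} = {n0}; idom=n0
  n6: preds {n3,n5}: {n0,n3} ∩ {n0,n3,n5} = {n0,n3}; idom=n3
  n7: preds {n5,n6}: {n0,n3,n5} ∩ {n0,n3,n6} = {n0,n3}; idom=n3

DF walk-up:
  join n3 pred n0: · stop@n0
  join n3 pred n5: n5→n3 stop@n0
  join n6 pred n3: · stop@n3
  join n6 pred n5: n5 stop@n3
  join n7 pred n5: n5 stop@n3
  join n7 pred n6: n6 stop@n3
  n0: DF=∅
  n1: DF=∅
  n2: DF=∅
  n3: DF={n3}
  n4: DF=∅
  n5: DF={n3,n6,n7}
  n6: DF={n7}
  n7: DF=∅

φ for a: defs {n0,n1,n2,n3,n6,n7}
  DF⁺ = {n3,n7}

Answer: ["n3", "n7"]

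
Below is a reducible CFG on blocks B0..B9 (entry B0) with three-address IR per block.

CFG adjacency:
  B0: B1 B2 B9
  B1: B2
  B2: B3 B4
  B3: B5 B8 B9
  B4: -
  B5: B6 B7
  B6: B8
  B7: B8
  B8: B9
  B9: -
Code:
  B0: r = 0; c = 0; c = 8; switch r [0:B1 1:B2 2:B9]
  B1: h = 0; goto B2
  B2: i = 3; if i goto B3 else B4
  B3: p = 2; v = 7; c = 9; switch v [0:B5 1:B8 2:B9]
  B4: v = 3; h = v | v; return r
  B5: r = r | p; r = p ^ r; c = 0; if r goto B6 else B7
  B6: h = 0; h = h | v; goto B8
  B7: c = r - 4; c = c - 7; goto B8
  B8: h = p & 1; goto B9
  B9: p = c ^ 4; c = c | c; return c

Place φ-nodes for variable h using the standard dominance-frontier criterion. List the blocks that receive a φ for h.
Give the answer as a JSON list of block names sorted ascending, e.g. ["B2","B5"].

Answer: ["B2", "B8", "B9"]

Derivation:
idom tree: B1←B0 B2←B0 B3←B2 B4←B2 B5←B3 B6←B5 B7←B5 B8←B3 B9←B0
Dom∩ at merges:
  B2: preds {B0,B1}: {B0} ∩ {B0,B1} = {B0}; idom=B0
  B8: preds {B3,B6,B7}: {B0,B2,B3} ∩ {B0,B2,B3,B5,B6} ∩ {B0,B2,B3,B5,B7} = {B0,B2,B3}; idom=B3
  B9: preds {B0,B3,B8}: {B0} ∩ {B0,B2,B3} ∩ {B0,B2,B3,B8} = {B0}; idom=B0

DF derivation:
  B2←B0: walk · to B0
  B2←B1: walk B1 to B0
  B8←B3: walk · to B3
  B8←B6: walk B6→B5 to B3
  B8←B7: walk B7→B5 to B3
  B9←B0: walk · to B0
  B9←B3: walk B3→B2 to B0
  B9←B8: walk B8→B3→B2 to B0
  B0 → ∅
  B1 → {B2}
  B2 → {B9}
  B3 → {B9}
  B4 → ∅
  B5 → {B8}
  B6 → {B8}
  B7 → {B8}
  B8 → {B9}
  B9 → ∅

φ for h: defs {B1,B4,B6,B8}
  DF⁺ = {B2,B8,B9}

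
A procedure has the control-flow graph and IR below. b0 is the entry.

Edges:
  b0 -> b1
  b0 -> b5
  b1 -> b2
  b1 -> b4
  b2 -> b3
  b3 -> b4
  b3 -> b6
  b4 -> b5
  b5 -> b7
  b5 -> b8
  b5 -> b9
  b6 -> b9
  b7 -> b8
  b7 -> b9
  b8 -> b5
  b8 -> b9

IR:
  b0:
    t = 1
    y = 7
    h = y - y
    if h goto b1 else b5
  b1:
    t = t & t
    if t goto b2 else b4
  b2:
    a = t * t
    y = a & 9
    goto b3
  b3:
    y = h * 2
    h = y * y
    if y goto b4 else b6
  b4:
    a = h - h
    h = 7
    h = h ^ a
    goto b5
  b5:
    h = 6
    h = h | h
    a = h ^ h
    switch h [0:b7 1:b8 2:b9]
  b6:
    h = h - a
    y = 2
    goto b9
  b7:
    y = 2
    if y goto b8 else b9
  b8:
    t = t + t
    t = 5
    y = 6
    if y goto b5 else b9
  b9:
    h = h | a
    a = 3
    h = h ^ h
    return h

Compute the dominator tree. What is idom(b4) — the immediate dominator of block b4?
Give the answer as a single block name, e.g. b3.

idom tree: b1←b0 b2←b1 b3←b2 b4←b1 b5←b0 b6←b3 b7←b5 b8←b5 b9←b0
Join-block Dom:
  b4: preds {b1,b3}: {b0,b1} ∩ {b0,b1,b2,b3} = {b0,b1}; idom=b1
  b5: preds {b0,b4,b8}: {b0} ∩ {b0,b1,b4} ∩ {b0,b5,b8} = {b0}; idom=b0
  b8: preds {b5,b7}: {b0,b5} ∩ {b0,b5,b7} = {b0,b5}; idom=b5
  b9: preds {b5,b6,b7,b8}: {b0,b5} ∩ {b0,b1,b2,b3,b6} ∩ {b0,b5,b7} ∩ {b0,b5,b8} = {b0}; idom=b0

idom(b4) = b1

Answer: b1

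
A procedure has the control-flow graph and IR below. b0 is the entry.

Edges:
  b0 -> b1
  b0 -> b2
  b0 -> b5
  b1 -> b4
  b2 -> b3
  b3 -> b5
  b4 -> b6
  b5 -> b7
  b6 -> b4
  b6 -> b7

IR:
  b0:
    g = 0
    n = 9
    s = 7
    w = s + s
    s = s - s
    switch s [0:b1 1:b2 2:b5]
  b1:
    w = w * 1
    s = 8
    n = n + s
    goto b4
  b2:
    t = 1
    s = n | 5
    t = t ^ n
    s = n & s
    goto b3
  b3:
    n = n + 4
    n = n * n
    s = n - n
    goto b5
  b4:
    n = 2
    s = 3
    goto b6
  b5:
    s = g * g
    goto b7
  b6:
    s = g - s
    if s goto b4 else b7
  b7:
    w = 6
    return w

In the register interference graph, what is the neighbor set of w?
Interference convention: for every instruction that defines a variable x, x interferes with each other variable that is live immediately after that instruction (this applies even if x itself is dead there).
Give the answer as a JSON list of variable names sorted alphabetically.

def/use:
  b0 def {g,n,s,w} use ∅
  b1 def {n,s,w} use {n,w}
  b2 def {s,t} use {n}
  b3 def {n,s} use {n}
  b4 def {n,s} use ∅
  b5 def {s} use {g}
  b6 def {s} use {g,s}
  b7 def {w} use ∅

Liveness:
  b0 li=∅ lo={g,n,w}
  b1 li={g,n,w} lo={g}
  b2 li={g,n} lo={g,n}
  b3 li={g,n} lo={g}
  b4 li={g} lo={g,s}
  b5 li={g} lo=∅
  b6 li={g,s} lo={g}
  b7 li=∅ lo=∅

Interference:
  g: {n,s,t,w}
  n: {g,s,t,w}
  s: {g,n,t,w}
  t: {g,n,s}
  w: {g,n,s}

N(w) = ["g", "n", "s"]

Answer: ["g", "n", "s"]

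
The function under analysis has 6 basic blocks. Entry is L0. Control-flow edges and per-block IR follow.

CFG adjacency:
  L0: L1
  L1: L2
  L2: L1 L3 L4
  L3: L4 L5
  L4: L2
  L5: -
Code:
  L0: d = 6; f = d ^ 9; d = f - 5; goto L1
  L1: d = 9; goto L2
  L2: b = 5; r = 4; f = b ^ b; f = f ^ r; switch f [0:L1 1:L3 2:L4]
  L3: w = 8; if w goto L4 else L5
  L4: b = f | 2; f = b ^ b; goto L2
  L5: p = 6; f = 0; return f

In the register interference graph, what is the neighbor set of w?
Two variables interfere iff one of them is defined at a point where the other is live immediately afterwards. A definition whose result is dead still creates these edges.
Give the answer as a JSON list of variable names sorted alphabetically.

Block summaries:
  L0: def={d,f} ue=∅
  L1: def={d} ue=∅
  L2: def={b,f,r} ue=∅
  L3: def={w} ue=∅
  L4: def={b,f} ue={f}
  L5: def={f,p} ue=∅

Live sets:
  L0 li=∅ lo=∅
  L1 li=∅ lo=∅
  L2 li=∅ lo={f}
  L3 li={f} lo={f}
  L4 li={f} lo=∅
  L5 li=∅ lo=∅

Conflict graph:
  b: {r}
  d: ∅
  f: {r,w}
  p: ∅
  r: {b,f}
  w: {f}

N(w) = ["f"]

Answer: ["f"]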